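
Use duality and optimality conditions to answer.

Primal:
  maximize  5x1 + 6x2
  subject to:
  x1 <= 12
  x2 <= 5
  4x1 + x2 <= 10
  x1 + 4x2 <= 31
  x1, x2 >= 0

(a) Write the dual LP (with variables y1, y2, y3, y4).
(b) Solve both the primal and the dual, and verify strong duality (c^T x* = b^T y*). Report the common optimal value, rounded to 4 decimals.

The standard primal-dual pair for 'max c^T x s.t. A x <= b, x >= 0' is:
  Dual:  min b^T y  s.t.  A^T y >= c,  y >= 0.

So the dual LP is:
  minimize  12y1 + 5y2 + 10y3 + 31y4
  subject to:
    y1 + 4y3 + y4 >= 5
    y2 + y3 + 4y4 >= 6
    y1, y2, y3, y4 >= 0

Solving the primal: x* = (1.25, 5).
  primal value c^T x* = 36.25.
Solving the dual: y* = (0, 4.75, 1.25, 0).
  dual value b^T y* = 36.25.
Strong duality: c^T x* = b^T y*. Confirmed.

36.25


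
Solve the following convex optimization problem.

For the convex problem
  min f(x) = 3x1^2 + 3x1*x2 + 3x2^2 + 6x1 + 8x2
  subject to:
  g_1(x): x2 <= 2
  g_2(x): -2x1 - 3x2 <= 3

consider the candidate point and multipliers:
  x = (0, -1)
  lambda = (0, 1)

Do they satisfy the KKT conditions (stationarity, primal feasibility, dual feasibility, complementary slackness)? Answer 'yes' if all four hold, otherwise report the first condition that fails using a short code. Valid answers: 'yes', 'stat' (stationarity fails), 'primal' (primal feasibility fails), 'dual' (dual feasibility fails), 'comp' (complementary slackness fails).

Gradient of f: grad f(x) = Q x + c = (3, 2)
Constraint values g_i(x) = a_i^T x - b_i:
  g_1((0, -1)) = -3
  g_2((0, -1)) = 0
Stationarity residual: grad f(x) + sum_i lambda_i a_i = (1, -1)
  -> stationarity FAILS
Primal feasibility (all g_i <= 0): OK
Dual feasibility (all lambda_i >= 0): OK
Complementary slackness (lambda_i * g_i(x) = 0 for all i): OK

Verdict: the first failing condition is stationarity -> stat.

stat


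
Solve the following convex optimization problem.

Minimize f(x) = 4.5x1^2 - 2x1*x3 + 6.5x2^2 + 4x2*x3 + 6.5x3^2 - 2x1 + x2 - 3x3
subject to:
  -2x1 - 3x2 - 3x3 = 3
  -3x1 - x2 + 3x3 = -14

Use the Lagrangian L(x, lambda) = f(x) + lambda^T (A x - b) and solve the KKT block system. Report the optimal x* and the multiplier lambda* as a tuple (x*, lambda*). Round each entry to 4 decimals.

Form the Lagrangian:
  L(x, lambda) = (1/2) x^T Q x + c^T x + lambda^T (A x - b)
Stationarity (grad_x L = 0): Q x + c + A^T lambda = 0.
Primal feasibility: A x = b.

This gives the KKT block system:
  [ Q   A^T ] [ x     ]   [-c ]
  [ A    0  ] [ lambda ] = [ b ]

Solving the linear system:
  x*      = (1.7778, 0.5277, -2.7129)
  lambda* = (-4.0573, 9.1803)
  f(x*)   = 72.9037

x* = (1.7778, 0.5277, -2.7129), lambda* = (-4.0573, 9.1803)


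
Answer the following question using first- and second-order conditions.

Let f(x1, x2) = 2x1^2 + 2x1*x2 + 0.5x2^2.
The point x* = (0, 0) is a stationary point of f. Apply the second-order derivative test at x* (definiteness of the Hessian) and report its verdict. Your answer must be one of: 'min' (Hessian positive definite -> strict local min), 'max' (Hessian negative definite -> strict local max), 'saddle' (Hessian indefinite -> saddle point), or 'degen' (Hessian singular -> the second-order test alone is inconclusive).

Compute the Hessian H = grad^2 f:
  H = [[4, 2], [2, 1]]
Verify stationarity: grad f(x*) = H x* + g = (0, 0).
Eigenvalues of H: 0, 5.
H has a zero eigenvalue (singular; positive semidefinite but not definite), so H is neither positive definite, negative definite, nor indefinite. The second-order test alone is inconclusive -> degen.
(Indeed, f is constant along the null direction of H through x*, so x* is not a strict local extremum.)

degen


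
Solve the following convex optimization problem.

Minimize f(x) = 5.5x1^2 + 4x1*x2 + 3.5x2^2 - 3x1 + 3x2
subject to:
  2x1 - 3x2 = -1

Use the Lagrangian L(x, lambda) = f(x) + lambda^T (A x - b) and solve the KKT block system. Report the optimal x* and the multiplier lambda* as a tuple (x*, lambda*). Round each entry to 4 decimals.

Form the Lagrangian:
  L(x, lambda) = (1/2) x^T Q x + c^T x + lambda^T (A x - b)
Stationarity (grad_x L = 0): Q x + c + A^T lambda = 0.
Primal feasibility: A x = b.

This gives the KKT block system:
  [ Q   A^T ] [ x     ]   [-c ]
  [ A    0  ] [ lambda ] = [ b ]

Solving the linear system:
  x*      = (-0.0971, 0.2686)
  lambda* = (1.4971)
  f(x*)   = 1.2971

x* = (-0.0971, 0.2686), lambda* = (1.4971)


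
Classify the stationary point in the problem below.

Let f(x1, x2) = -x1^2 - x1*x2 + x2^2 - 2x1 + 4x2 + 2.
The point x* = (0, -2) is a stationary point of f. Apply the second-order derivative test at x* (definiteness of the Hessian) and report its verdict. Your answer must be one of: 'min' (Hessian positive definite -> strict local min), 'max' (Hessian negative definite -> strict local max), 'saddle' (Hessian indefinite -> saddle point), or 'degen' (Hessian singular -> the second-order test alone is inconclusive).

Compute the Hessian H = grad^2 f:
  H = [[-2, -1], [-1, 2]]
Verify stationarity: grad f(x*) = H x* + g = (0, 0).
Eigenvalues of H: -2.2361, 2.2361.
Eigenvalues have mixed signs, so H is indefinite -> x* is a saddle point.

saddle


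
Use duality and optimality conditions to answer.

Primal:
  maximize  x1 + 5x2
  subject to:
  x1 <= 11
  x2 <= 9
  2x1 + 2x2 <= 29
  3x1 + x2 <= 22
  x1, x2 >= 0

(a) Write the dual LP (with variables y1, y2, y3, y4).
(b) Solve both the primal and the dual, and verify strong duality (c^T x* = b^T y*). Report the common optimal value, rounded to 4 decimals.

The standard primal-dual pair for 'max c^T x s.t. A x <= b, x >= 0' is:
  Dual:  min b^T y  s.t.  A^T y >= c,  y >= 0.

So the dual LP is:
  minimize  11y1 + 9y2 + 29y3 + 22y4
  subject to:
    y1 + 2y3 + 3y4 >= 1
    y2 + 2y3 + y4 >= 5
    y1, y2, y3, y4 >= 0

Solving the primal: x* = (4.3333, 9).
  primal value c^T x* = 49.3333.
Solving the dual: y* = (0, 4.6667, 0, 0.3333).
  dual value b^T y* = 49.3333.
Strong duality: c^T x* = b^T y*. Confirmed.

49.3333


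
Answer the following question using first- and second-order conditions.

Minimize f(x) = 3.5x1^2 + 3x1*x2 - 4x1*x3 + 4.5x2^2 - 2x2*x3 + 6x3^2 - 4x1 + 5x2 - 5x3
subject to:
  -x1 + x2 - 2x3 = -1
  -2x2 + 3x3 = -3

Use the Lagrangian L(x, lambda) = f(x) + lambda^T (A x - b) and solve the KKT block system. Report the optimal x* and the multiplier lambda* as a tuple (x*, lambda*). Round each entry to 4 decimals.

Form the Lagrangian:
  L(x, lambda) = (1/2) x^T Q x + c^T x + lambda^T (A x - b)
Stationarity (grad_x L = 0): Q x + c + A^T lambda = 0.
Primal feasibility: A x = b.

This gives the KKT block system:
  [ Q   A^T ] [ x     ]   [-c ]
  [ A    0  ] [ lambda ] = [ b ]

Solving the linear system:
  x*      = (2.7182, 0.8455, -0.4364)
  lambda* = (19.3091, 20.4727)
  f(x*)   = 38.1318

x* = (2.7182, 0.8455, -0.4364), lambda* = (19.3091, 20.4727)


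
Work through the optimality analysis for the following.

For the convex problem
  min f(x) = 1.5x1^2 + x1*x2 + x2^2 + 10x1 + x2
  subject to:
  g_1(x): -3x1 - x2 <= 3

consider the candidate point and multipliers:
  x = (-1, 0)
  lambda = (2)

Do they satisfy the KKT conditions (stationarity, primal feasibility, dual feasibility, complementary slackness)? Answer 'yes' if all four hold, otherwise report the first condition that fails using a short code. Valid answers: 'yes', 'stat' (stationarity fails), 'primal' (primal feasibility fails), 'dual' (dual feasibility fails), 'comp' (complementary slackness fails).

Gradient of f: grad f(x) = Q x + c = (7, 0)
Constraint values g_i(x) = a_i^T x - b_i:
  g_1((-1, 0)) = 0
Stationarity residual: grad f(x) + sum_i lambda_i a_i = (1, -2)
  -> stationarity FAILS
Primal feasibility (all g_i <= 0): OK
Dual feasibility (all lambda_i >= 0): OK
Complementary slackness (lambda_i * g_i(x) = 0 for all i): OK

Verdict: the first failing condition is stationarity -> stat.

stat


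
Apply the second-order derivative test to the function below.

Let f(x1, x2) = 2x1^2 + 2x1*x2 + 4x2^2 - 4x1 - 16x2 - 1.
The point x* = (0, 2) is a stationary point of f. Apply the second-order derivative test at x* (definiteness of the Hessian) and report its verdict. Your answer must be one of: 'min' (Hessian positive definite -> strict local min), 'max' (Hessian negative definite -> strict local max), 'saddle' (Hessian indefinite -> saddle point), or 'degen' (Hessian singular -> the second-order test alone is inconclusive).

Compute the Hessian H = grad^2 f:
  H = [[4, 2], [2, 8]]
Verify stationarity: grad f(x*) = H x* + g = (0, 0).
Eigenvalues of H: 3.1716, 8.8284.
Both eigenvalues > 0, so H is positive definite -> x* is a strict local min.

min


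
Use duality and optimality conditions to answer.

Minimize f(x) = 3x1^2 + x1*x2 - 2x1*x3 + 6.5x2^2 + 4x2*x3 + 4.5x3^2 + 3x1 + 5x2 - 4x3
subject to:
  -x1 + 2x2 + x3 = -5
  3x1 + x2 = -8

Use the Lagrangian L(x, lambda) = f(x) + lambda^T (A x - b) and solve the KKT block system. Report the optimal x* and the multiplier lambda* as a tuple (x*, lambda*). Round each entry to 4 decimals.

Form the Lagrangian:
  L(x, lambda) = (1/2) x^T Q x + c^T x + lambda^T (A x - b)
Stationarity (grad_x L = 0): Q x + c + A^T lambda = 0.
Primal feasibility: A x = b.

This gives the KKT block system:
  [ Q   A^T ] [ x     ]   [-c ]
  [ A    0  ] [ lambda ] = [ b ]

Solving the linear system:
  x*      = (-1.5994, -3.2017, -0.1961)
  lambda* = (15.3729, 8.2597)
  f(x*)   = 61.4599

x* = (-1.5994, -3.2017, -0.1961), lambda* = (15.3729, 8.2597)


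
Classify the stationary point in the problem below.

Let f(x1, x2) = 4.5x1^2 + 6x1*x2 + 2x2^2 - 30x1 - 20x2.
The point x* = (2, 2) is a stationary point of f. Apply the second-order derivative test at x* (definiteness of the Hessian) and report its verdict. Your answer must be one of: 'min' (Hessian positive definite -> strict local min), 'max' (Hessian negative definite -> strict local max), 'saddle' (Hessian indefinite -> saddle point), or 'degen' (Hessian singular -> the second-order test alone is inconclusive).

Compute the Hessian H = grad^2 f:
  H = [[9, 6], [6, 4]]
Verify stationarity: grad f(x*) = H x* + g = (0, 0).
Eigenvalues of H: 0, 13.
H has a zero eigenvalue (singular; positive semidefinite but not definite), so H is neither positive definite, negative definite, nor indefinite. The second-order test alone is inconclusive -> degen.
(Indeed, f is constant along the null direction of H through x*, so x* is not a strict local extremum.)

degen


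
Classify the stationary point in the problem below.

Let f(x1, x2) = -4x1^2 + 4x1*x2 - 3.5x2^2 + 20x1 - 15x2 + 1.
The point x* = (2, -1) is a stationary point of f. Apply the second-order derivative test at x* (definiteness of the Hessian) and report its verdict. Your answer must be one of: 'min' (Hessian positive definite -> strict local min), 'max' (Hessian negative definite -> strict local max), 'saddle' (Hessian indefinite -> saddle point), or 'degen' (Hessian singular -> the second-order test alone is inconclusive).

Compute the Hessian H = grad^2 f:
  H = [[-8, 4], [4, -7]]
Verify stationarity: grad f(x*) = H x* + g = (0, 0).
Eigenvalues of H: -11.5311, -3.4689.
Both eigenvalues < 0, so H is negative definite -> x* is a strict local max.

max


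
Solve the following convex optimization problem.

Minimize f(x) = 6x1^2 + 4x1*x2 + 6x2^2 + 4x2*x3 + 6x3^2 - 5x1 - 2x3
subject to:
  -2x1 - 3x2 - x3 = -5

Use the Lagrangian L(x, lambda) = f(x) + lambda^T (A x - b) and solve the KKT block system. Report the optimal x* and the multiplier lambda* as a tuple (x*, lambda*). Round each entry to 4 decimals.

Form the Lagrangian:
  L(x, lambda) = (1/2) x^T Q x + c^T x + lambda^T (A x - b)
Stationarity (grad_x L = 0): Q x + c + A^T lambda = 0.
Primal feasibility: A x = b.

This gives the KKT block system:
  [ Q   A^T ] [ x     ]   [-c ]
  [ A    0  ] [ lambda ] = [ b ]

Solving the linear system:
  x*      = (1.007, 0.8908, 0.3134)
  lambda* = (5.3239)
  f(x*)   = 10.4789

x* = (1.007, 0.8908, 0.3134), lambda* = (5.3239)


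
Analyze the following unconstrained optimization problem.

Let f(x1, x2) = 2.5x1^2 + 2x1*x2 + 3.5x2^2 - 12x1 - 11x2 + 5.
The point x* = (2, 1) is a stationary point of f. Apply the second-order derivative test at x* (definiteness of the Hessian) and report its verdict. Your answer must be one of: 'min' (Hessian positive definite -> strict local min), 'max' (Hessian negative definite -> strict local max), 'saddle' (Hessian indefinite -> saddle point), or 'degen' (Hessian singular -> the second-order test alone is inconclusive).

Compute the Hessian H = grad^2 f:
  H = [[5, 2], [2, 7]]
Verify stationarity: grad f(x*) = H x* + g = (0, 0).
Eigenvalues of H: 3.7639, 8.2361.
Both eigenvalues > 0, so H is positive definite -> x* is a strict local min.

min


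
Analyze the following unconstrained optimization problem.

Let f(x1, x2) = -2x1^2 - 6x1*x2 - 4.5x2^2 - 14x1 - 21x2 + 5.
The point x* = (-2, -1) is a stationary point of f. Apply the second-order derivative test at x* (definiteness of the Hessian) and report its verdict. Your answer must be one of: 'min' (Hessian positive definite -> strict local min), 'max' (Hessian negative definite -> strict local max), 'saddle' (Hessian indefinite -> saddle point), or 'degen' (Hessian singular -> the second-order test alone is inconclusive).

Compute the Hessian H = grad^2 f:
  H = [[-4, -6], [-6, -9]]
Verify stationarity: grad f(x*) = H x* + g = (0, 0).
Eigenvalues of H: -13, 0.
H has a zero eigenvalue (singular; negative semidefinite but not definite), so H is neither positive definite, negative definite, nor indefinite. The second-order test alone is inconclusive -> degen.
(Indeed, f is constant along the null direction of H through x*, so x* is not a strict local extremum.)

degen


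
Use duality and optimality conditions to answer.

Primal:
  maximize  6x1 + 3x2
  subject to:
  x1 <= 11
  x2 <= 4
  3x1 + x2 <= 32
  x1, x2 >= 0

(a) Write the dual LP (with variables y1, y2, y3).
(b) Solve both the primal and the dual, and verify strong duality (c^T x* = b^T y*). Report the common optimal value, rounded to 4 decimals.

The standard primal-dual pair for 'max c^T x s.t. A x <= b, x >= 0' is:
  Dual:  min b^T y  s.t.  A^T y >= c,  y >= 0.

So the dual LP is:
  minimize  11y1 + 4y2 + 32y3
  subject to:
    y1 + 3y3 >= 6
    y2 + y3 >= 3
    y1, y2, y3 >= 0

Solving the primal: x* = (9.3333, 4).
  primal value c^T x* = 68.
Solving the dual: y* = (0, 1, 2).
  dual value b^T y* = 68.
Strong duality: c^T x* = b^T y*. Confirmed.

68


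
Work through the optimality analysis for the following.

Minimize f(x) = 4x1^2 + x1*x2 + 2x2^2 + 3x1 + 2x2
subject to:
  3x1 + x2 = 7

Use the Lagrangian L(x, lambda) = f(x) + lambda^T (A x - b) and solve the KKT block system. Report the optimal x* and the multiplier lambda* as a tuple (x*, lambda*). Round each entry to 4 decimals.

Form the Lagrangian:
  L(x, lambda) = (1/2) x^T Q x + c^T x + lambda^T (A x - b)
Stationarity (grad_x L = 0): Q x + c + A^T lambda = 0.
Primal feasibility: A x = b.

This gives the KKT block system:
  [ Q   A^T ] [ x     ]   [-c ]
  [ A    0  ] [ lambda ] = [ b ]

Solving the linear system:
  x*      = (2.1053, 0.6842)
  lambda* = (-6.8421)
  f(x*)   = 27.7895

x* = (2.1053, 0.6842), lambda* = (-6.8421)


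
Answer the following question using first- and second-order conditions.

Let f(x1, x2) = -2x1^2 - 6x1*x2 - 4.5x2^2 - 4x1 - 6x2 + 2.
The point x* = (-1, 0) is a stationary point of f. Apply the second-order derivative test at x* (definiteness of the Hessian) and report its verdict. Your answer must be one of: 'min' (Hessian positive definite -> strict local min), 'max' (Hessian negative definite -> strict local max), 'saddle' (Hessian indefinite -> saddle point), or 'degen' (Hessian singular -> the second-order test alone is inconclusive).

Compute the Hessian H = grad^2 f:
  H = [[-4, -6], [-6, -9]]
Verify stationarity: grad f(x*) = H x* + g = (0, 0).
Eigenvalues of H: -13, 0.
H has a zero eigenvalue (singular; negative semidefinite but not definite), so H is neither positive definite, negative definite, nor indefinite. The second-order test alone is inconclusive -> degen.
(Indeed, f is constant along the null direction of H through x*, so x* is not a strict local extremum.)

degen


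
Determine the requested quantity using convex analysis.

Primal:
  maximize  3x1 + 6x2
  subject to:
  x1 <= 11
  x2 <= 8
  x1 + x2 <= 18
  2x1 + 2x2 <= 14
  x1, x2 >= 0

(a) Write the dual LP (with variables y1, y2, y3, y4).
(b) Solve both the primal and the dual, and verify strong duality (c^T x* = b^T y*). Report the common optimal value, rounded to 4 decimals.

The standard primal-dual pair for 'max c^T x s.t. A x <= b, x >= 0' is:
  Dual:  min b^T y  s.t.  A^T y >= c,  y >= 0.

So the dual LP is:
  minimize  11y1 + 8y2 + 18y3 + 14y4
  subject to:
    y1 + y3 + 2y4 >= 3
    y2 + y3 + 2y4 >= 6
    y1, y2, y3, y4 >= 0

Solving the primal: x* = (0, 7).
  primal value c^T x* = 42.
Solving the dual: y* = (0, 0, 0, 3).
  dual value b^T y* = 42.
Strong duality: c^T x* = b^T y*. Confirmed.

42


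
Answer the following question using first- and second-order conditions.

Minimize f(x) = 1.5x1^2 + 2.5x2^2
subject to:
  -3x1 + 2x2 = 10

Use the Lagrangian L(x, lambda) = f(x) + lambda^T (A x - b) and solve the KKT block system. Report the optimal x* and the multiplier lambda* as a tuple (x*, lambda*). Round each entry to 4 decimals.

Form the Lagrangian:
  L(x, lambda) = (1/2) x^T Q x + c^T x + lambda^T (A x - b)
Stationarity (grad_x L = 0): Q x + c + A^T lambda = 0.
Primal feasibility: A x = b.

This gives the KKT block system:
  [ Q   A^T ] [ x     ]   [-c ]
  [ A    0  ] [ lambda ] = [ b ]

Solving the linear system:
  x*      = (-2.6316, 1.0526)
  lambda* = (-2.6316)
  f(x*)   = 13.1579

x* = (-2.6316, 1.0526), lambda* = (-2.6316)


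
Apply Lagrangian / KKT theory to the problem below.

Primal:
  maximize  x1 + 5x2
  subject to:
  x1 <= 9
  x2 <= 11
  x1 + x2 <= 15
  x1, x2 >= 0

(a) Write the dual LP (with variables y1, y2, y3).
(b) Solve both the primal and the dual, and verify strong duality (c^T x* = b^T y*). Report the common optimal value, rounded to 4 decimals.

The standard primal-dual pair for 'max c^T x s.t. A x <= b, x >= 0' is:
  Dual:  min b^T y  s.t.  A^T y >= c,  y >= 0.

So the dual LP is:
  minimize  9y1 + 11y2 + 15y3
  subject to:
    y1 + y3 >= 1
    y2 + y3 >= 5
    y1, y2, y3 >= 0

Solving the primal: x* = (4, 11).
  primal value c^T x* = 59.
Solving the dual: y* = (0, 4, 1).
  dual value b^T y* = 59.
Strong duality: c^T x* = b^T y*. Confirmed.

59


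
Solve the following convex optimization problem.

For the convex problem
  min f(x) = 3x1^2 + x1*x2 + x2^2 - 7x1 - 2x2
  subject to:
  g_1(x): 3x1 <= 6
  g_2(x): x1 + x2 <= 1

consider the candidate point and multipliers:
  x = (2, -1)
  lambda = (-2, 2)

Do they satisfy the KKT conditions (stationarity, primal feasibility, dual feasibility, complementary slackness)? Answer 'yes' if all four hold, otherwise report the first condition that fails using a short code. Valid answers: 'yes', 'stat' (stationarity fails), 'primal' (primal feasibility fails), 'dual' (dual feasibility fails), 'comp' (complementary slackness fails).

Gradient of f: grad f(x) = Q x + c = (4, -2)
Constraint values g_i(x) = a_i^T x - b_i:
  g_1((2, -1)) = 0
  g_2((2, -1)) = 0
Stationarity residual: grad f(x) + sum_i lambda_i a_i = (0, 0)
  -> stationarity OK
Primal feasibility (all g_i <= 0): OK
Dual feasibility (all lambda_i >= 0): FAILS
Complementary slackness (lambda_i * g_i(x) = 0 for all i): OK

Verdict: the first failing condition is dual_feasibility -> dual.

dual


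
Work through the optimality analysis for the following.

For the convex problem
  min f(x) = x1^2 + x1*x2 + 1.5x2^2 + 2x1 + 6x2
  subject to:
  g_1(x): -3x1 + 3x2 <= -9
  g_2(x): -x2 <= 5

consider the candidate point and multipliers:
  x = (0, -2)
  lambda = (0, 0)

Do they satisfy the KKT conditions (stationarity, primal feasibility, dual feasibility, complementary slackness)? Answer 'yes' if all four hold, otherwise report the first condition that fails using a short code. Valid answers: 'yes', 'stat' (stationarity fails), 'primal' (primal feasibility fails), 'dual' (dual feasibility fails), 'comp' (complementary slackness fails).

Gradient of f: grad f(x) = Q x + c = (0, 0)
Constraint values g_i(x) = a_i^T x - b_i:
  g_1((0, -2)) = 3
  g_2((0, -2)) = -3
Stationarity residual: grad f(x) + sum_i lambda_i a_i = (0, 0)
  -> stationarity OK
Primal feasibility (all g_i <= 0): FAILS
Dual feasibility (all lambda_i >= 0): OK
Complementary slackness (lambda_i * g_i(x) = 0 for all i): OK

Verdict: the first failing condition is primal_feasibility -> primal.

primal


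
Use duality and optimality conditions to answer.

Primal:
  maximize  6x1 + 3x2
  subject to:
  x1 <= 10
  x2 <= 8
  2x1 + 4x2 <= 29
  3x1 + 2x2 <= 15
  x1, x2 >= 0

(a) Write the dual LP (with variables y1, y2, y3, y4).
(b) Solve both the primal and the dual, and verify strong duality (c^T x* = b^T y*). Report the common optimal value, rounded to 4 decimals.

The standard primal-dual pair for 'max c^T x s.t. A x <= b, x >= 0' is:
  Dual:  min b^T y  s.t.  A^T y >= c,  y >= 0.

So the dual LP is:
  minimize  10y1 + 8y2 + 29y3 + 15y4
  subject to:
    y1 + 2y3 + 3y4 >= 6
    y2 + 4y3 + 2y4 >= 3
    y1, y2, y3, y4 >= 0

Solving the primal: x* = (5, 0).
  primal value c^T x* = 30.
Solving the dual: y* = (0, 0, 0, 2).
  dual value b^T y* = 30.
Strong duality: c^T x* = b^T y*. Confirmed.

30


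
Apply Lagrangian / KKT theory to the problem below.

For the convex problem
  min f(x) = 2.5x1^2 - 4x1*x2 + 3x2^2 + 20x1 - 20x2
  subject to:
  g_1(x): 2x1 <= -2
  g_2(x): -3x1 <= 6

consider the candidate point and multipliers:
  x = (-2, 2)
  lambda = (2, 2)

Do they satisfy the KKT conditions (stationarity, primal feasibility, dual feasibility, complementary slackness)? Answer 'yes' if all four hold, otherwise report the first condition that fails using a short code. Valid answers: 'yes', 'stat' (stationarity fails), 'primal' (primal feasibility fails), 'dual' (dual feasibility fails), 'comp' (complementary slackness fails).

Gradient of f: grad f(x) = Q x + c = (2, 0)
Constraint values g_i(x) = a_i^T x - b_i:
  g_1((-2, 2)) = -2
  g_2((-2, 2)) = 0
Stationarity residual: grad f(x) + sum_i lambda_i a_i = (0, 0)
  -> stationarity OK
Primal feasibility (all g_i <= 0): OK
Dual feasibility (all lambda_i >= 0): OK
Complementary slackness (lambda_i * g_i(x) = 0 for all i): FAILS

Verdict: the first failing condition is complementary_slackness -> comp.

comp


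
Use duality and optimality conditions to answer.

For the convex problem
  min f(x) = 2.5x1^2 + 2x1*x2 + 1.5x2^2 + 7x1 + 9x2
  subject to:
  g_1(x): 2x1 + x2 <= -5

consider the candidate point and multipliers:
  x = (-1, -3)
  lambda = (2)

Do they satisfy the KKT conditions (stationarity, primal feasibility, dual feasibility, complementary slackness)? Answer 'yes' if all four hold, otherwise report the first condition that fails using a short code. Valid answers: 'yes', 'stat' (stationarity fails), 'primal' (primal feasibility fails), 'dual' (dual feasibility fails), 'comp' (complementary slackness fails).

Gradient of f: grad f(x) = Q x + c = (-4, -2)
Constraint values g_i(x) = a_i^T x - b_i:
  g_1((-1, -3)) = 0
Stationarity residual: grad f(x) + sum_i lambda_i a_i = (0, 0)
  -> stationarity OK
Primal feasibility (all g_i <= 0): OK
Dual feasibility (all lambda_i >= 0): OK
Complementary slackness (lambda_i * g_i(x) = 0 for all i): OK

Verdict: yes, KKT holds.

yes


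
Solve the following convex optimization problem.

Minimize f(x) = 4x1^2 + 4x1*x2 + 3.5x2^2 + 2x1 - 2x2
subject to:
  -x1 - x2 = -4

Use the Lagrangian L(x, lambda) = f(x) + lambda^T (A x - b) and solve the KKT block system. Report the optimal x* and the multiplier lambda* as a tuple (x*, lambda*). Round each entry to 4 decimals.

Form the Lagrangian:
  L(x, lambda) = (1/2) x^T Q x + c^T x + lambda^T (A x - b)
Stationarity (grad_x L = 0): Q x + c + A^T lambda = 0.
Primal feasibility: A x = b.

This gives the KKT block system:
  [ Q   A^T ] [ x     ]   [-c ]
  [ A    0  ] [ lambda ] = [ b ]

Solving the linear system:
  x*      = (1.1429, 2.8571)
  lambda* = (22.5714)
  f(x*)   = 43.4286

x* = (1.1429, 2.8571), lambda* = (22.5714)


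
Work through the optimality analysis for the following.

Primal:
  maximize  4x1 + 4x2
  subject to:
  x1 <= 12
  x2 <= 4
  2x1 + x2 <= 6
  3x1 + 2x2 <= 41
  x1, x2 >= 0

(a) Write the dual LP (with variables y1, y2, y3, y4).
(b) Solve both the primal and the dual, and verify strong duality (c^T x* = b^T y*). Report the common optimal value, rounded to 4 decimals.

The standard primal-dual pair for 'max c^T x s.t. A x <= b, x >= 0' is:
  Dual:  min b^T y  s.t.  A^T y >= c,  y >= 0.

So the dual LP is:
  minimize  12y1 + 4y2 + 6y3 + 41y4
  subject to:
    y1 + 2y3 + 3y4 >= 4
    y2 + y3 + 2y4 >= 4
    y1, y2, y3, y4 >= 0

Solving the primal: x* = (1, 4).
  primal value c^T x* = 20.
Solving the dual: y* = (0, 2, 2, 0).
  dual value b^T y* = 20.
Strong duality: c^T x* = b^T y*. Confirmed.

20


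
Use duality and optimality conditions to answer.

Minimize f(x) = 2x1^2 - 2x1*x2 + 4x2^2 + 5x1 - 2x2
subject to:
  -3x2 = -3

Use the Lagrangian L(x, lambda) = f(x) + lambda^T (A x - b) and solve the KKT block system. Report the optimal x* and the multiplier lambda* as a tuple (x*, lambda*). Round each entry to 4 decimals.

Form the Lagrangian:
  L(x, lambda) = (1/2) x^T Q x + c^T x + lambda^T (A x - b)
Stationarity (grad_x L = 0): Q x + c + A^T lambda = 0.
Primal feasibility: A x = b.

This gives the KKT block system:
  [ Q   A^T ] [ x     ]   [-c ]
  [ A    0  ] [ lambda ] = [ b ]

Solving the linear system:
  x*      = (-0.75, 1)
  lambda* = (2.5)
  f(x*)   = 0.875

x* = (-0.75, 1), lambda* = (2.5)


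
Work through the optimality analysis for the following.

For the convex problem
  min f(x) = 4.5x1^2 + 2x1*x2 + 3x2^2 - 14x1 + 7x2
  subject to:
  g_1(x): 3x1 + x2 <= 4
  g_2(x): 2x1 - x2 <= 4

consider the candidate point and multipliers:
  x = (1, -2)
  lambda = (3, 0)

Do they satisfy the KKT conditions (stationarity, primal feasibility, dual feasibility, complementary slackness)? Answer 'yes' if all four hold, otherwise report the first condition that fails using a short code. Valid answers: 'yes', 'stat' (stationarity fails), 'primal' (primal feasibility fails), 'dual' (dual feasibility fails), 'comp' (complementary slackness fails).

Gradient of f: grad f(x) = Q x + c = (-9, -3)
Constraint values g_i(x) = a_i^T x - b_i:
  g_1((1, -2)) = -3
  g_2((1, -2)) = 0
Stationarity residual: grad f(x) + sum_i lambda_i a_i = (0, 0)
  -> stationarity OK
Primal feasibility (all g_i <= 0): OK
Dual feasibility (all lambda_i >= 0): OK
Complementary slackness (lambda_i * g_i(x) = 0 for all i): FAILS

Verdict: the first failing condition is complementary_slackness -> comp.

comp


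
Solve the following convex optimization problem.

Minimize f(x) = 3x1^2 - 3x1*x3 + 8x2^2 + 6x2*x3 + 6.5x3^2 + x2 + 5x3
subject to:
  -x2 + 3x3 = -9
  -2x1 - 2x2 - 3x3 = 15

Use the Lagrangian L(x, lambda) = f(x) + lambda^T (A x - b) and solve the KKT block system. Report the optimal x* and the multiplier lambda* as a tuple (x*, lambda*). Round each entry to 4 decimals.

Form the Lagrangian:
  L(x, lambda) = (1/2) x^T Q x + c^T x + lambda^T (A x - b)
Stationarity (grad_x L = 0): Q x + c + A^T lambda = 0.
Primal feasibility: A x = b.

This gives the KKT block system:
  [ Q   A^T ] [ x     ]   [-c ]
  [ A    0  ] [ lambda ] = [ b ]

Solving the linear system:
  x*      = (-3.4678, 0.3119, -2.896)
  lambda* = (0.7321, -6.0593)
  f(x*)   = 41.6548

x* = (-3.4678, 0.3119, -2.896), lambda* = (0.7321, -6.0593)


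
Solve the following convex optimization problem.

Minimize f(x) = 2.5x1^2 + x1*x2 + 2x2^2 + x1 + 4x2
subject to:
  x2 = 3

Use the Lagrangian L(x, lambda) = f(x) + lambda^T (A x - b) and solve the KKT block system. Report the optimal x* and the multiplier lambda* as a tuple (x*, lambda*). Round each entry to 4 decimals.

Form the Lagrangian:
  L(x, lambda) = (1/2) x^T Q x + c^T x + lambda^T (A x - b)
Stationarity (grad_x L = 0): Q x + c + A^T lambda = 0.
Primal feasibility: A x = b.

This gives the KKT block system:
  [ Q   A^T ] [ x     ]   [-c ]
  [ A    0  ] [ lambda ] = [ b ]

Solving the linear system:
  x*      = (-0.8, 3)
  lambda* = (-15.2)
  f(x*)   = 28.4

x* = (-0.8, 3), lambda* = (-15.2)


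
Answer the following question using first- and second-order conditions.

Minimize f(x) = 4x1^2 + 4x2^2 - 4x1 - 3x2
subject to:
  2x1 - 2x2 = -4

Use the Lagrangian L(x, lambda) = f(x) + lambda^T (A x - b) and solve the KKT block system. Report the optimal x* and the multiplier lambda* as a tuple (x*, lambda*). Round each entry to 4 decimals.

Form the Lagrangian:
  L(x, lambda) = (1/2) x^T Q x + c^T x + lambda^T (A x - b)
Stationarity (grad_x L = 0): Q x + c + A^T lambda = 0.
Primal feasibility: A x = b.

This gives the KKT block system:
  [ Q   A^T ] [ x     ]   [-c ]
  [ A    0  ] [ lambda ] = [ b ]

Solving the linear system:
  x*      = (-0.5625, 1.4375)
  lambda* = (4.25)
  f(x*)   = 7.4688

x* = (-0.5625, 1.4375), lambda* = (4.25)


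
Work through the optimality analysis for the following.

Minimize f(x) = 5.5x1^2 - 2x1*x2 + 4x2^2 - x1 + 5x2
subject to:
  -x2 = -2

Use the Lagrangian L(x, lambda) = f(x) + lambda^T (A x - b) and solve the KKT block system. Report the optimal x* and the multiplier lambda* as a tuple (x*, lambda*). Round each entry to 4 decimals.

Form the Lagrangian:
  L(x, lambda) = (1/2) x^T Q x + c^T x + lambda^T (A x - b)
Stationarity (grad_x L = 0): Q x + c + A^T lambda = 0.
Primal feasibility: A x = b.

This gives the KKT block system:
  [ Q   A^T ] [ x     ]   [-c ]
  [ A    0  ] [ lambda ] = [ b ]

Solving the linear system:
  x*      = (0.4545, 2)
  lambda* = (20.0909)
  f(x*)   = 24.8636

x* = (0.4545, 2), lambda* = (20.0909)


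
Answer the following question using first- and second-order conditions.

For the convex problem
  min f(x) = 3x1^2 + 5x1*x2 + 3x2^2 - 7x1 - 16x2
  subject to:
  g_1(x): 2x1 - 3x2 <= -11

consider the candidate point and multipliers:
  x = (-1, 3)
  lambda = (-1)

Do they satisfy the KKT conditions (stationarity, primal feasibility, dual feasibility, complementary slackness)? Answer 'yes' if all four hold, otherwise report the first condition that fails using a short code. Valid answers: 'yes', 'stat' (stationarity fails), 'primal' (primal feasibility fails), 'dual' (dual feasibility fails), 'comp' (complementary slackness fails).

Gradient of f: grad f(x) = Q x + c = (2, -3)
Constraint values g_i(x) = a_i^T x - b_i:
  g_1((-1, 3)) = 0
Stationarity residual: grad f(x) + sum_i lambda_i a_i = (0, 0)
  -> stationarity OK
Primal feasibility (all g_i <= 0): OK
Dual feasibility (all lambda_i >= 0): FAILS
Complementary slackness (lambda_i * g_i(x) = 0 for all i): OK

Verdict: the first failing condition is dual_feasibility -> dual.

dual


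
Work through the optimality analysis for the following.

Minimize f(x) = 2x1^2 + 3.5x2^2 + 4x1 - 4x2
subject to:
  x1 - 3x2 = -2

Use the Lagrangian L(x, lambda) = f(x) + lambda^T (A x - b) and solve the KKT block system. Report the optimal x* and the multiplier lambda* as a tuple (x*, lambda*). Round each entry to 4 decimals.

Form the Lagrangian:
  L(x, lambda) = (1/2) x^T Q x + c^T x + lambda^T (A x - b)
Stationarity (grad_x L = 0): Q x + c + A^T lambda = 0.
Primal feasibility: A x = b.

This gives the KKT block system:
  [ Q   A^T ] [ x     ]   [-c ]
  [ A    0  ] [ lambda ] = [ b ]

Solving the linear system:
  x*      = (-0.8837, 0.3721)
  lambda* = (-0.4651)
  f(x*)   = -2.9767

x* = (-0.8837, 0.3721), lambda* = (-0.4651)


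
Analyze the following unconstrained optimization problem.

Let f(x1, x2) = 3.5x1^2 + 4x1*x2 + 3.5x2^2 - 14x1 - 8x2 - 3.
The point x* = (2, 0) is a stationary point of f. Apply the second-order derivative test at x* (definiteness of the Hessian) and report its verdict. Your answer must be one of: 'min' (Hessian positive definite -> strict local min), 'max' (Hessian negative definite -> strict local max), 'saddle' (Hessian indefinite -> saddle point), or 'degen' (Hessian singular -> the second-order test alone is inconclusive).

Compute the Hessian H = grad^2 f:
  H = [[7, 4], [4, 7]]
Verify stationarity: grad f(x*) = H x* + g = (0, 0).
Eigenvalues of H: 3, 11.
Both eigenvalues > 0, so H is positive definite -> x* is a strict local min.

min


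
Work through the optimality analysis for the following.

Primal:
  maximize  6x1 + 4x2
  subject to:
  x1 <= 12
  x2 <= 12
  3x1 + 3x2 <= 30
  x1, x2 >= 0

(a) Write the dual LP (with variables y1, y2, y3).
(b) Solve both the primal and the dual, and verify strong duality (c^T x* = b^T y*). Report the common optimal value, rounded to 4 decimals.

The standard primal-dual pair for 'max c^T x s.t. A x <= b, x >= 0' is:
  Dual:  min b^T y  s.t.  A^T y >= c,  y >= 0.

So the dual LP is:
  minimize  12y1 + 12y2 + 30y3
  subject to:
    y1 + 3y3 >= 6
    y2 + 3y3 >= 4
    y1, y2, y3 >= 0

Solving the primal: x* = (10, 0).
  primal value c^T x* = 60.
Solving the dual: y* = (0, 0, 2).
  dual value b^T y* = 60.
Strong duality: c^T x* = b^T y*. Confirmed.

60


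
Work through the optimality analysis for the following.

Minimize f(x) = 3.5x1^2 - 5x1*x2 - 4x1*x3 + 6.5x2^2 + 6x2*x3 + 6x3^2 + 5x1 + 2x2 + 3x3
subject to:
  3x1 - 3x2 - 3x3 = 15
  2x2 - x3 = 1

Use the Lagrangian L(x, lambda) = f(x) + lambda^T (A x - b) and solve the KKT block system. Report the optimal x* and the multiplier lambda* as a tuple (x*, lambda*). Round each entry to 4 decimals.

Form the Lagrangian:
  L(x, lambda) = (1/2) x^T Q x + c^T x + lambda^T (A x - b)
Stationarity (grad_x L = 0): Q x + c + A^T lambda = 0.
Primal feasibility: A x = b.

This gives the KKT block system:
  [ Q   A^T ] [ x     ]   [-c ]
  [ A    0  ] [ lambda ] = [ b ]

Solving the linear system:
  x*      = (2.4143, -0.5286, -2.0571)
  lambda* = (-10.9238, -1.7429)
  f(x*)   = 85.2214

x* = (2.4143, -0.5286, -2.0571), lambda* = (-10.9238, -1.7429)


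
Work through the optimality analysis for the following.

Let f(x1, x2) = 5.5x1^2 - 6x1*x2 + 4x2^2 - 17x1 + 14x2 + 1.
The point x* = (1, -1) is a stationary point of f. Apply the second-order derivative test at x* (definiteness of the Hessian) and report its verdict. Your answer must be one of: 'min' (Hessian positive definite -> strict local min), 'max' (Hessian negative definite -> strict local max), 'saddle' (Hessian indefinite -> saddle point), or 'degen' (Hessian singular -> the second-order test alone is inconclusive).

Compute the Hessian H = grad^2 f:
  H = [[11, -6], [-6, 8]]
Verify stationarity: grad f(x*) = H x* + g = (0, 0).
Eigenvalues of H: 3.3153, 15.6847.
Both eigenvalues > 0, so H is positive definite -> x* is a strict local min.

min


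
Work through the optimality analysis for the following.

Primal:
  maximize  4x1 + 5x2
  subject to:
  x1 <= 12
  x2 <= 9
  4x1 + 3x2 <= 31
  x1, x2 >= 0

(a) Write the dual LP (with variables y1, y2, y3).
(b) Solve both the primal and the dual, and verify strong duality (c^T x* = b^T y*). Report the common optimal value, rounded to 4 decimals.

The standard primal-dual pair for 'max c^T x s.t. A x <= b, x >= 0' is:
  Dual:  min b^T y  s.t.  A^T y >= c,  y >= 0.

So the dual LP is:
  minimize  12y1 + 9y2 + 31y3
  subject to:
    y1 + 4y3 >= 4
    y2 + 3y3 >= 5
    y1, y2, y3 >= 0

Solving the primal: x* = (1, 9).
  primal value c^T x* = 49.
Solving the dual: y* = (0, 2, 1).
  dual value b^T y* = 49.
Strong duality: c^T x* = b^T y*. Confirmed.

49


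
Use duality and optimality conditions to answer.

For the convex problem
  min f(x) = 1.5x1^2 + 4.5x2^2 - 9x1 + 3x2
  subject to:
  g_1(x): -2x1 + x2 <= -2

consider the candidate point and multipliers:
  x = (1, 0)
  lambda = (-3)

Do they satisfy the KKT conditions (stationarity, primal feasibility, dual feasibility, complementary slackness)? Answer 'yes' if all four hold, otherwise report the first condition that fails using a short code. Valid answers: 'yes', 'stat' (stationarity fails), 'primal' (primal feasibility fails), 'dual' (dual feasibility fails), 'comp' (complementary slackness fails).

Gradient of f: grad f(x) = Q x + c = (-6, 3)
Constraint values g_i(x) = a_i^T x - b_i:
  g_1((1, 0)) = 0
Stationarity residual: grad f(x) + sum_i lambda_i a_i = (0, 0)
  -> stationarity OK
Primal feasibility (all g_i <= 0): OK
Dual feasibility (all lambda_i >= 0): FAILS
Complementary slackness (lambda_i * g_i(x) = 0 for all i): OK

Verdict: the first failing condition is dual_feasibility -> dual.

dual


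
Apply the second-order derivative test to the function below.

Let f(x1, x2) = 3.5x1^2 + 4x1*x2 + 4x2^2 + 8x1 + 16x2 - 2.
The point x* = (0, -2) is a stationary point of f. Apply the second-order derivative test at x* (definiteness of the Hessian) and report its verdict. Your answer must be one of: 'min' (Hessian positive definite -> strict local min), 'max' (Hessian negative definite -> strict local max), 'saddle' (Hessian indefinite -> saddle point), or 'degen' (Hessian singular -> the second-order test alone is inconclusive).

Compute the Hessian H = grad^2 f:
  H = [[7, 4], [4, 8]]
Verify stationarity: grad f(x*) = H x* + g = (0, 0).
Eigenvalues of H: 3.4689, 11.5311.
Both eigenvalues > 0, so H is positive definite -> x* is a strict local min.

min


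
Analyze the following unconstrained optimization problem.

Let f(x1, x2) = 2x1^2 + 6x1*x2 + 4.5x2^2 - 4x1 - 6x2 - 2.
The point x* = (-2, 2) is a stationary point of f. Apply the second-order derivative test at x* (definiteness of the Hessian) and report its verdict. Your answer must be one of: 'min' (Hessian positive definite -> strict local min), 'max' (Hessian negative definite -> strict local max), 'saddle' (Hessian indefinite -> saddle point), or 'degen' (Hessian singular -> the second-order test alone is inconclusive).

Compute the Hessian H = grad^2 f:
  H = [[4, 6], [6, 9]]
Verify stationarity: grad f(x*) = H x* + g = (0, 0).
Eigenvalues of H: 0, 13.
H has a zero eigenvalue (singular; positive semidefinite but not definite), so H is neither positive definite, negative definite, nor indefinite. The second-order test alone is inconclusive -> degen.
(Indeed, f is constant along the null direction of H through x*, so x* is not a strict local extremum.)

degen


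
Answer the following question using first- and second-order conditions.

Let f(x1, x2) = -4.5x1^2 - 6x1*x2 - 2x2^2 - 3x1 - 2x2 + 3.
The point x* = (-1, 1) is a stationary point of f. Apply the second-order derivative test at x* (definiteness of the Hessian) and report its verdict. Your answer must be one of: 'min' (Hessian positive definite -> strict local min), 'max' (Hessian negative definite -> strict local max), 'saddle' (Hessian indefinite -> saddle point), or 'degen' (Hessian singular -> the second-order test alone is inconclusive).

Compute the Hessian H = grad^2 f:
  H = [[-9, -6], [-6, -4]]
Verify stationarity: grad f(x*) = H x* + g = (0, 0).
Eigenvalues of H: -13, 0.
H has a zero eigenvalue (singular; negative semidefinite but not definite), so H is neither positive definite, negative definite, nor indefinite. The second-order test alone is inconclusive -> degen.
(Indeed, f is constant along the null direction of H through x*, so x* is not a strict local extremum.)

degen


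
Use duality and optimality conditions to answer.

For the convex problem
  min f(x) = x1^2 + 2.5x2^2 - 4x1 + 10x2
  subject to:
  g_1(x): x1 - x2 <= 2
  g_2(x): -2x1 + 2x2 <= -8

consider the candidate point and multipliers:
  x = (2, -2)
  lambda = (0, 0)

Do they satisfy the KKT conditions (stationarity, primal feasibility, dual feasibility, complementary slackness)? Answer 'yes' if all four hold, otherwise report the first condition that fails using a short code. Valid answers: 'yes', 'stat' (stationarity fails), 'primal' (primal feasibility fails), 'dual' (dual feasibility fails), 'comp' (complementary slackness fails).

Gradient of f: grad f(x) = Q x + c = (0, 0)
Constraint values g_i(x) = a_i^T x - b_i:
  g_1((2, -2)) = 2
  g_2((2, -2)) = 0
Stationarity residual: grad f(x) + sum_i lambda_i a_i = (0, 0)
  -> stationarity OK
Primal feasibility (all g_i <= 0): FAILS
Dual feasibility (all lambda_i >= 0): OK
Complementary slackness (lambda_i * g_i(x) = 0 for all i): OK

Verdict: the first failing condition is primal_feasibility -> primal.

primal
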